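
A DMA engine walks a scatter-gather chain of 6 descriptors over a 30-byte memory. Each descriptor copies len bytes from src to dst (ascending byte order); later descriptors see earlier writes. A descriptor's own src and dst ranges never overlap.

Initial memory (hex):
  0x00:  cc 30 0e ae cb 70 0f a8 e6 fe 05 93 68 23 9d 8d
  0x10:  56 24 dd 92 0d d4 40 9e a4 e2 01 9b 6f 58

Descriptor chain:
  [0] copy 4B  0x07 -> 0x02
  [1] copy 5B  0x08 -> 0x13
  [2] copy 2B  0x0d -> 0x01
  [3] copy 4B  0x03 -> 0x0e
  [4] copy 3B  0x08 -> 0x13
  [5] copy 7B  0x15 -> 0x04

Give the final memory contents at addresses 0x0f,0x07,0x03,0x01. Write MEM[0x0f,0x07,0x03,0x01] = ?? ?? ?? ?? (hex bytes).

MEM[0x0f,0x07,0x03,0x01] = fe a4 e6 23

D0: mem[0x02..0x05] <- [a8 e6 fe 05]
D1: mem[0x13..0x17] <- [e6 fe 05 93 68]
D2: mem[0x01..0x02] <- [23 9d]
D3: mem[0x0e..0x11] <- [e6 fe 05 0f]
D4: mem[0x13..0x15] <- [e6 fe 05]
D5: mem[0x04..0x0a] <- [05 93 68 a4 e2 01 9b]
query mem[0x0f]=0xfe, mem[0x07]=0xa4, mem[0x03]=0xe6, mem[0x01]=0x23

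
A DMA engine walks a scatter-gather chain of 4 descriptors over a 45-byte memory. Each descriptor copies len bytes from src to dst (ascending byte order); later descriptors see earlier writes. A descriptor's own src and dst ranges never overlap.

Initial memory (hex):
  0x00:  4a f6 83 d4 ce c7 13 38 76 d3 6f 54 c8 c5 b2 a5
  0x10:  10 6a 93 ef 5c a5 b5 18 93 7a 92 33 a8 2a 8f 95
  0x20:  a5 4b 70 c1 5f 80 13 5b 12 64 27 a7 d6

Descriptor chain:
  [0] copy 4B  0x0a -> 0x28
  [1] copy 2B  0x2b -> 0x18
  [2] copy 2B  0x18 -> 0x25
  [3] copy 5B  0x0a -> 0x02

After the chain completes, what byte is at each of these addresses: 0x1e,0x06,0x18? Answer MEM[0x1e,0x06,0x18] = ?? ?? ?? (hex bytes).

#0 dst[0x28+4] := {0x6f,0x54,0xc8,0xc5}
#1 dst[0x18+2] := {0xc5,0xd6}
#2 dst[0x25+2] := {0xc5,0xd6}
#3 dst[0x02+5] := {0x6f,0x54,0xc8,0xc5,0xb2}
query mem[0x1e]=0x8f, mem[0x06]=0xb2, mem[0x18]=0xc5

MEM[0x1e,0x06,0x18] = 8f b2 c5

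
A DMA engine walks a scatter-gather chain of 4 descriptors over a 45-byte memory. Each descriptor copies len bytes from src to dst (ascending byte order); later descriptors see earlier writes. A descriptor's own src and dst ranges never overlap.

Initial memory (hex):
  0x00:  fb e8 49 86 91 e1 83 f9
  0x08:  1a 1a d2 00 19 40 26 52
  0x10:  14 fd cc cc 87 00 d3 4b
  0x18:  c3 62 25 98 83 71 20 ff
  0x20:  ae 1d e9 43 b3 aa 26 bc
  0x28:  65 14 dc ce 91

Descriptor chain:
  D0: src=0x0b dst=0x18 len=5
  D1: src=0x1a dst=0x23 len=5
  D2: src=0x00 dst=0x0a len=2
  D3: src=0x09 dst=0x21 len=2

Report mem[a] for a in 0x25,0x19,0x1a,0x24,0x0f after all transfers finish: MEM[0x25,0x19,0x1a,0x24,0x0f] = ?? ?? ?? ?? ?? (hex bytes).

[0] 0x0b->0x18 len=5 : 00 19 40 26 52
[1] 0x1a->0x23 len=5 : 40 26 52 71 20
[2] 0x00->0x0a len=2 : fb e8
[3] 0x09->0x21 len=2 : 1a fb
query mem[0x25]=0x52, mem[0x19]=0x19, mem[0x1a]=0x40, mem[0x24]=0x26, mem[0x0f]=0x52

MEM[0x25,0x19,0x1a,0x24,0x0f] = 52 19 40 26 52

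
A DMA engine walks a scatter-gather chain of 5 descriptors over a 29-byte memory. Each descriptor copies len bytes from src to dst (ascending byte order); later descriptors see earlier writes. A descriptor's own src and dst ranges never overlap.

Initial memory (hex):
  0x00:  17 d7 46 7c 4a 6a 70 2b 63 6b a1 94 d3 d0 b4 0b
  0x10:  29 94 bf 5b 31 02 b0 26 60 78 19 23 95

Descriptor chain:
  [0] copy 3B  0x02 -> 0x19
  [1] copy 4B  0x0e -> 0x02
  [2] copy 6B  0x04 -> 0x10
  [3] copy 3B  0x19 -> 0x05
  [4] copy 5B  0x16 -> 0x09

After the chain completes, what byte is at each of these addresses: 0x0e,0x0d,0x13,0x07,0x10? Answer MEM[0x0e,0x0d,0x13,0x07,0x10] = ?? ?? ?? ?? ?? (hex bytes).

MEM[0x0e,0x0d,0x13,0x07,0x10] = b4 7c 2b 4a 29

D0: mem[0x19..0x1b] <- [46 7c 4a]
D1: mem[0x02..0x05] <- [b4 0b 29 94]
D2: mem[0x10..0x15] <- [29 94 70 2b 63 6b]
D3: mem[0x05..0x07] <- [46 7c 4a]
D4: mem[0x09..0x0d] <- [b0 26 60 46 7c]
query mem[0x0e]=0xb4, mem[0x0d]=0x7c, mem[0x13]=0x2b, mem[0x07]=0x4a, mem[0x10]=0x29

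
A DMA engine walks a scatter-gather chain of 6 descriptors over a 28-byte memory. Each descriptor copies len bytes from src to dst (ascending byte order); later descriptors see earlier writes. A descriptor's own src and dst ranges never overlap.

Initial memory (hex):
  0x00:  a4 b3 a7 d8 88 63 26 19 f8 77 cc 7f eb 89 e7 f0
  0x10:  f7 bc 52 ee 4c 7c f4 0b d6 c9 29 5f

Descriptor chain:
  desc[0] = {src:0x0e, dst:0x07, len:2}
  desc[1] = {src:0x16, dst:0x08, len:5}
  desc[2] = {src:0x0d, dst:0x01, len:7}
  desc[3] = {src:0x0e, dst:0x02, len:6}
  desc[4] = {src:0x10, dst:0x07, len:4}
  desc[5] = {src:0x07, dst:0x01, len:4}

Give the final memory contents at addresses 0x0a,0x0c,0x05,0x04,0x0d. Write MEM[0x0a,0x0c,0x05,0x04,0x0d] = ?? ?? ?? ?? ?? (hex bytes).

#0 dst[0x07+2] := {0xe7,0xf0}
#1 dst[0x08+5] := {0xf4,0x0b,0xd6,0xc9,0x29}
#2 dst[0x01+7] := {0x89,0xe7,0xf0,0xf7,0xbc,0x52,0xee}
#3 dst[0x02+6] := {0xe7,0xf0,0xf7,0xbc,0x52,0xee}
#4 dst[0x07+4] := {0xf7,0xbc,0x52,0xee}
#5 dst[0x01+4] := {0xf7,0xbc,0x52,0xee}
query mem[0x0a]=0xee, mem[0x0c]=0x29, mem[0x05]=0xbc, mem[0x04]=0xee, mem[0x0d]=0x89

MEM[0x0a,0x0c,0x05,0x04,0x0d] = ee 29 bc ee 89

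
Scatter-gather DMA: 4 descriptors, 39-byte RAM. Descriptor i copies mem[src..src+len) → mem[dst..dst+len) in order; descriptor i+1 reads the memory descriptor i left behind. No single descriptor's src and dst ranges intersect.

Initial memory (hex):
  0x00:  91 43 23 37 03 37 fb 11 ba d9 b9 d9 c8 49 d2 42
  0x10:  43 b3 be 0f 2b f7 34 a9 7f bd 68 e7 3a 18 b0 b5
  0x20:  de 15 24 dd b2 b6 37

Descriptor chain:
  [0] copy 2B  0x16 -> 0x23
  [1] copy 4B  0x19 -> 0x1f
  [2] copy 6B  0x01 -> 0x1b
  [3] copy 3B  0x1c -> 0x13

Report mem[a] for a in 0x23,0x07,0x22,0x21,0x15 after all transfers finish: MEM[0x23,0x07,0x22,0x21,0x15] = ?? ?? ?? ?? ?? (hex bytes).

MEM[0x23,0x07,0x22,0x21,0x15] = 34 11 3a e7 03

D0: mem[0x23..0x24] <- [34 a9]
D1: mem[0x1f..0x22] <- [bd 68 e7 3a]
D2: mem[0x1b..0x20] <- [43 23 37 03 37 fb]
D3: mem[0x13..0x15] <- [23 37 03]
query mem[0x23]=0x34, mem[0x07]=0x11, mem[0x22]=0x3a, mem[0x21]=0xe7, mem[0x15]=0x03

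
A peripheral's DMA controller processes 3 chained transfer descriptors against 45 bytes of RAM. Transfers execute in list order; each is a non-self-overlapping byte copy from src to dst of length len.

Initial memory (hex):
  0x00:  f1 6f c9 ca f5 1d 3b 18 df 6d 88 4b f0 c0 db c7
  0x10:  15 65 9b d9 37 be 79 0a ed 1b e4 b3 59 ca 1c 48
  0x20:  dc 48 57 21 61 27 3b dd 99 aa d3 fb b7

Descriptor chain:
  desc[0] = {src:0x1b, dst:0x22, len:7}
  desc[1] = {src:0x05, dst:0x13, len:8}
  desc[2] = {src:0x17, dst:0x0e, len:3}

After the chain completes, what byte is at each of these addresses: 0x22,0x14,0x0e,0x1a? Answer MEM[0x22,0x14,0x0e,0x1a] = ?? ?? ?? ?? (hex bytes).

MEM[0x22,0x14,0x0e,0x1a] = b3 3b 6d f0

D0: mem[0x22..0x28] <- [b3 59 ca 1c 48 dc 48]
D1: mem[0x13..0x1a] <- [1d 3b 18 df 6d 88 4b f0]
D2: mem[0x0e..0x10] <- [6d 88 4b]
query mem[0x22]=0xb3, mem[0x14]=0x3b, mem[0x0e]=0x6d, mem[0x1a]=0xf0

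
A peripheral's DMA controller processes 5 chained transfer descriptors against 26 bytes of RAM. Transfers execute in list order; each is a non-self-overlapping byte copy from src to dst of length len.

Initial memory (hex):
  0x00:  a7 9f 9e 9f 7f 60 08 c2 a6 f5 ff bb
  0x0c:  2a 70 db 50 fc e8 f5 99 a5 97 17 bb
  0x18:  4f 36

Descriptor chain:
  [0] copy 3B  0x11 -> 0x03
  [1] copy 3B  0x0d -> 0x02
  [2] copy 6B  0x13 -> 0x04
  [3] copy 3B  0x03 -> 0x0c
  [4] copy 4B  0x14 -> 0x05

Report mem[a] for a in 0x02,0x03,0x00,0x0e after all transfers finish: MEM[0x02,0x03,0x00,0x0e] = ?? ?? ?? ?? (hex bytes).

MEM[0x02,0x03,0x00,0x0e] = 70 db a7 a5

#0 dst[0x03+3] := {0xe8,0xf5,0x99}
#1 dst[0x02+3] := {0x70,0xdb,0x50}
#2 dst[0x04+6] := {0x99,0xa5,0x97,0x17,0xbb,0x4f}
#3 dst[0x0c+3] := {0xdb,0x99,0xa5}
#4 dst[0x05+4] := {0xa5,0x97,0x17,0xbb}
query mem[0x02]=0x70, mem[0x03]=0xdb, mem[0x00]=0xa7, mem[0x0e]=0xa5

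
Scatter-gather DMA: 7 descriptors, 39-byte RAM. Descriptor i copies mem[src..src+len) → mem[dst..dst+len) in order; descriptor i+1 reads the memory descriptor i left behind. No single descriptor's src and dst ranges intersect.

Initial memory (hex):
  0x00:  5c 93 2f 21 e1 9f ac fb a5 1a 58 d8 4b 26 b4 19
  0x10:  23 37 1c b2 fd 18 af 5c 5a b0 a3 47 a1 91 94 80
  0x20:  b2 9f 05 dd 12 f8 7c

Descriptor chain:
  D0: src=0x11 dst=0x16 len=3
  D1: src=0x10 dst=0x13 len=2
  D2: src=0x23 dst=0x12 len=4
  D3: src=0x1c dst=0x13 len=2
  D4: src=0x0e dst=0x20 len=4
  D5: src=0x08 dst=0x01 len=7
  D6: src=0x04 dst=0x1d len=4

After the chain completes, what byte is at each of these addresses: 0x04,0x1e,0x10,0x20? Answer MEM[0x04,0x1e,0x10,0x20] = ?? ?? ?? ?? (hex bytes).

[0] 0x11->0x16 len=3 : 37 1c b2
[1] 0x10->0x13 len=2 : 23 37
[2] 0x23->0x12 len=4 : dd 12 f8 7c
[3] 0x1c->0x13 len=2 : a1 91
[4] 0x0e->0x20 len=4 : b4 19 23 37
[5] 0x08->0x01 len=7 : a5 1a 58 d8 4b 26 b4
[6] 0x04->0x1d len=4 : d8 4b 26 b4
query mem[0x04]=0xd8, mem[0x1e]=0x4b, mem[0x10]=0x23, mem[0x20]=0xb4

MEM[0x04,0x1e,0x10,0x20] = d8 4b 23 b4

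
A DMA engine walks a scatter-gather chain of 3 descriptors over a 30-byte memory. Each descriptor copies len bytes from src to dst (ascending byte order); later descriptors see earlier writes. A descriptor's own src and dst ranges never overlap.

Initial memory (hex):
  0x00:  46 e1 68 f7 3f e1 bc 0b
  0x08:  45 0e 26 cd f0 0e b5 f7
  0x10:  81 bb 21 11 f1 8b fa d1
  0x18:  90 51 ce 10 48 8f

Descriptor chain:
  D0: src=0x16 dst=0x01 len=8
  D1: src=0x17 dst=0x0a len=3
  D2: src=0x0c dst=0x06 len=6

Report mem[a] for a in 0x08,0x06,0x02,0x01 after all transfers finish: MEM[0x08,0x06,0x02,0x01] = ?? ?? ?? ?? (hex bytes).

D0: mem[0x01..0x08] <- [fa d1 90 51 ce 10 48 8f]
D1: mem[0x0a..0x0c] <- [d1 90 51]
D2: mem[0x06..0x0b] <- [51 0e b5 f7 81 bb]
query mem[0x08]=0xb5, mem[0x06]=0x51, mem[0x02]=0xd1, mem[0x01]=0xfa

MEM[0x08,0x06,0x02,0x01] = b5 51 d1 fa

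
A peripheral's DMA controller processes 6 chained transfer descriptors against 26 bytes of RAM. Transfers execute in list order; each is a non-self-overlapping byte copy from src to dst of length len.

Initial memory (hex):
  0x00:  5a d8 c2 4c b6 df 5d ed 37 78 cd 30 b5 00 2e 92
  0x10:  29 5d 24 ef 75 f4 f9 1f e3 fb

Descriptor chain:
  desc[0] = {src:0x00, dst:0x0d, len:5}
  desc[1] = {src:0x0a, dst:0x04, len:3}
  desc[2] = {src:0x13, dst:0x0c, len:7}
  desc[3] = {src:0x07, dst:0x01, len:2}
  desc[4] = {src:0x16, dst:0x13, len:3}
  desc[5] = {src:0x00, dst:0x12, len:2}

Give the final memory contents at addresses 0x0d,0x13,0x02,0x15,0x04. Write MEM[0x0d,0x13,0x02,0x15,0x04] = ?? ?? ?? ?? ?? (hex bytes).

MEM[0x0d,0x13,0x02,0x15,0x04] = 75 ed 37 e3 cd

#0 dst[0x0d+5] := {0x5a,0xd8,0xc2,0x4c,0xb6}
#1 dst[0x04+3] := {0xcd,0x30,0xb5}
#2 dst[0x0c+7] := {0xef,0x75,0xf4,0xf9,0x1f,0xe3,0xfb}
#3 dst[0x01+2] := {0xed,0x37}
#4 dst[0x13+3] := {0xf9,0x1f,0xe3}
#5 dst[0x12+2] := {0x5a,0xed}
query mem[0x0d]=0x75, mem[0x13]=0xed, mem[0x02]=0x37, mem[0x15]=0xe3, mem[0x04]=0xcd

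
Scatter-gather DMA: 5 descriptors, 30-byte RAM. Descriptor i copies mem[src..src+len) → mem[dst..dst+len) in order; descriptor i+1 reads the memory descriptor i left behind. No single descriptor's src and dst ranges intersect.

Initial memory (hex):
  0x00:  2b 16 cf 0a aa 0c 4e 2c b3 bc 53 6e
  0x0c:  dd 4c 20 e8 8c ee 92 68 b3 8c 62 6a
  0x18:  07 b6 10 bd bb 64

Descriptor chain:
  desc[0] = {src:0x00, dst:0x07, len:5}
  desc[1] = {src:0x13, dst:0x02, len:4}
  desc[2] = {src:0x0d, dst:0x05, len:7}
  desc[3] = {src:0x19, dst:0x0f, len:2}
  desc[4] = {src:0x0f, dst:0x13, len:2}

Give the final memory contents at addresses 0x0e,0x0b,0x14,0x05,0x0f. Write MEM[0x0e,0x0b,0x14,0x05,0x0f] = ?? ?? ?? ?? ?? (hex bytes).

#0 dst[0x07+5] := {0x2b,0x16,0xcf,0x0a,0xaa}
#1 dst[0x02+4] := {0x68,0xb3,0x8c,0x62}
#2 dst[0x05+7] := {0x4c,0x20,0xe8,0x8c,0xee,0x92,0x68}
#3 dst[0x0f+2] := {0xb6,0x10}
#4 dst[0x13+2] := {0xb6,0x10}
query mem[0x0e]=0x20, mem[0x0b]=0x68, mem[0x14]=0x10, mem[0x05]=0x4c, mem[0x0f]=0xb6

MEM[0x0e,0x0b,0x14,0x05,0x0f] = 20 68 10 4c b6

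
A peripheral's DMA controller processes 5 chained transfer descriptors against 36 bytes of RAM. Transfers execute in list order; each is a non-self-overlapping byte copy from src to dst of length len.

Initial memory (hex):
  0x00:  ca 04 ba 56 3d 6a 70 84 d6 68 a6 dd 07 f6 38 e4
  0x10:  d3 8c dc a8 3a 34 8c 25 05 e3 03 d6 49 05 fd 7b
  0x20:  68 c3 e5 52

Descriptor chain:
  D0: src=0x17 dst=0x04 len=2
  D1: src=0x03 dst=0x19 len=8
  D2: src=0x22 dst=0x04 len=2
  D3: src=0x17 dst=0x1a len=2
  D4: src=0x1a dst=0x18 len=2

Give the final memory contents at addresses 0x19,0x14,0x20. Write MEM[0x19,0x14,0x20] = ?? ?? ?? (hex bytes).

  after D0: wrote 2B at 0x04 = 2505
  after D1: wrote 8B at 0x19 = 5625057084d668a6
  after D2: wrote 2B at 0x04 = e552
  after D3: wrote 2B at 0x1a = 2505
  after D4: wrote 2B at 0x18 = 2505
query mem[0x19]=0x05, mem[0x14]=0x3a, mem[0x20]=0xa6

MEM[0x19,0x14,0x20] = 05 3a a6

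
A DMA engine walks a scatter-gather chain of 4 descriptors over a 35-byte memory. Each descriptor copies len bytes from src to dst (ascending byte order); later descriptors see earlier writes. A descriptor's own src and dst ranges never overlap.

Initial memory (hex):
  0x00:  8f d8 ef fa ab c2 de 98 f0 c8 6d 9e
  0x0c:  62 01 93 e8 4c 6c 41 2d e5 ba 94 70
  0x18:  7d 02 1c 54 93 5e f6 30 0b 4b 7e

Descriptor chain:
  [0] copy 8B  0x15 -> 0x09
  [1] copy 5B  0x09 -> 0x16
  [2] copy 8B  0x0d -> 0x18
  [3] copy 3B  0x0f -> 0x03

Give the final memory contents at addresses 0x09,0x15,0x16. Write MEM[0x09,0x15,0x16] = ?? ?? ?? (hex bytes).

MEM[0x09,0x15,0x16] = ba ba ba

#0 dst[0x09+8] := {0xba,0x94,0x70,0x7d,0x02,0x1c,0x54,0x93}
#1 dst[0x16+5] := {0xba,0x94,0x70,0x7d,0x02}
#2 dst[0x18+8] := {0x02,0x1c,0x54,0x93,0x6c,0x41,0x2d,0xe5}
#3 dst[0x03+3] := {0x54,0x93,0x6c}
query mem[0x09]=0xba, mem[0x15]=0xba, mem[0x16]=0xba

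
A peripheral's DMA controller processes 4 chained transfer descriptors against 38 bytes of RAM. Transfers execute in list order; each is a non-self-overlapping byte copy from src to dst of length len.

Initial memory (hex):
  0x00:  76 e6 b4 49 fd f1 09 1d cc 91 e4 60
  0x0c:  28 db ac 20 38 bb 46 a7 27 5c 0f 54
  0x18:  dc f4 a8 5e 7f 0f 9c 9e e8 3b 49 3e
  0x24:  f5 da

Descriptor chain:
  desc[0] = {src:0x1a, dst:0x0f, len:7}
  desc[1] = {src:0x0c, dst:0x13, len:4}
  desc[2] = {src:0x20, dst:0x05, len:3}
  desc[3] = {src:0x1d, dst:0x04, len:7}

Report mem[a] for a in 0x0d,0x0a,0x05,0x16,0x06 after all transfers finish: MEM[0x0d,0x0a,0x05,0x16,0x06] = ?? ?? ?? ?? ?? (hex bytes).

MEM[0x0d,0x0a,0x05,0x16,0x06] = db 3e 9c a8 9e

  after D0: wrote 7B at 0x0f = a85e7f0f9c9ee8
  after D1: wrote 4B at 0x13 = 28dbaca8
  after D2: wrote 3B at 0x05 = e83b49
  after D3: wrote 7B at 0x04 = 0f9c9ee83b493e
query mem[0x0d]=0xdb, mem[0x0a]=0x3e, mem[0x05]=0x9c, mem[0x16]=0xa8, mem[0x06]=0x9e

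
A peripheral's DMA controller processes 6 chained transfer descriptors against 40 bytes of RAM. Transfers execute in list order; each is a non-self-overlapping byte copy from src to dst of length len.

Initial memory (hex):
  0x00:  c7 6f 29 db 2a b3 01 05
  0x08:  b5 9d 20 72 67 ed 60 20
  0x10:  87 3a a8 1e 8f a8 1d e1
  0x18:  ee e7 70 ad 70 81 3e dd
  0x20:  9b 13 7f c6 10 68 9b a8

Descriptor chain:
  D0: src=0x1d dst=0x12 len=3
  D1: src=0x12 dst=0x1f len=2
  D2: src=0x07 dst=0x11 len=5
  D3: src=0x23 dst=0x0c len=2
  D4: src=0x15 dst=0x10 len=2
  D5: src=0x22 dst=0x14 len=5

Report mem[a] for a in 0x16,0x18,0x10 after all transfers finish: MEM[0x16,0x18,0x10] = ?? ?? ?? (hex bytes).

MEM[0x16,0x18,0x10] = 10 9b 72

[0] 0x1d->0x12 len=3 : 81 3e dd
[1] 0x12->0x1f len=2 : 81 3e
[2] 0x07->0x11 len=5 : 05 b5 9d 20 72
[3] 0x23->0x0c len=2 : c6 10
[4] 0x15->0x10 len=2 : 72 1d
[5] 0x22->0x14 len=5 : 7f c6 10 68 9b
query mem[0x16]=0x10, mem[0x18]=0x9b, mem[0x10]=0x72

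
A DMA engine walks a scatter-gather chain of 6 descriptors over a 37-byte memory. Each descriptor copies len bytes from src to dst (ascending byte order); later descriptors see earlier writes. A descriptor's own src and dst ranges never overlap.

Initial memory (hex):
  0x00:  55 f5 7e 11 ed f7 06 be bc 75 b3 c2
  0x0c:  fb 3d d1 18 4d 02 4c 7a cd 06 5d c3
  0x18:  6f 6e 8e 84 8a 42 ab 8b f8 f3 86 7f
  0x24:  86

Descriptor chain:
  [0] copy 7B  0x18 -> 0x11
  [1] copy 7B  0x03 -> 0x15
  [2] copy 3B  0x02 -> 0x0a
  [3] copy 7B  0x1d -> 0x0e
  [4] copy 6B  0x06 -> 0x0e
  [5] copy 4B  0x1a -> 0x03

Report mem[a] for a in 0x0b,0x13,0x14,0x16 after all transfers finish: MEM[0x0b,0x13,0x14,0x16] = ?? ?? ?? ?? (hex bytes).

[0] 0x18->0x11 len=7 : 6f 6e 8e 84 8a 42 ab
[1] 0x03->0x15 len=7 : 11 ed f7 06 be bc 75
[2] 0x02->0x0a len=3 : 7e 11 ed
[3] 0x1d->0x0e len=7 : 42 ab 8b f8 f3 86 7f
[4] 0x06->0x0e len=6 : 06 be bc 75 7e 11
[5] 0x1a->0x03 len=4 : bc 75 8a 42
query mem[0x0b]=0x11, mem[0x13]=0x11, mem[0x14]=0x7f, mem[0x16]=0xed

MEM[0x0b,0x13,0x14,0x16] = 11 11 7f ed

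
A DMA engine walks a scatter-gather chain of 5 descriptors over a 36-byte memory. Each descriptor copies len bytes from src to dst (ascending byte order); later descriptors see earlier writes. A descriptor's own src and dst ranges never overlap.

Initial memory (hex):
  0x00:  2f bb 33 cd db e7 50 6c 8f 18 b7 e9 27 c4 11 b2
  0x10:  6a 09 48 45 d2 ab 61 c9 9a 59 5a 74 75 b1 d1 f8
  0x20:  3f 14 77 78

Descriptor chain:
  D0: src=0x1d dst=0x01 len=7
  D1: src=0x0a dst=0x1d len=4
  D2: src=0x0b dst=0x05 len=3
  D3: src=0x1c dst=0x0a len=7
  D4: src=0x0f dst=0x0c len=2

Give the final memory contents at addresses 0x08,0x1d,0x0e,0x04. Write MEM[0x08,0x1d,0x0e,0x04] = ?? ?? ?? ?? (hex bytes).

#0 dst[0x01+7] := {0xb1,0xd1,0xf8,0x3f,0x14,0x77,0x78}
#1 dst[0x1d+4] := {0xb7,0xe9,0x27,0xc4}
#2 dst[0x05+3] := {0xe9,0x27,0xc4}
#3 dst[0x0a+7] := {0x75,0xb7,0xe9,0x27,0xc4,0x14,0x77}
#4 dst[0x0c+2] := {0x14,0x77}
query mem[0x08]=0x8f, mem[0x1d]=0xb7, mem[0x0e]=0xc4, mem[0x04]=0x3f

MEM[0x08,0x1d,0x0e,0x04] = 8f b7 c4 3f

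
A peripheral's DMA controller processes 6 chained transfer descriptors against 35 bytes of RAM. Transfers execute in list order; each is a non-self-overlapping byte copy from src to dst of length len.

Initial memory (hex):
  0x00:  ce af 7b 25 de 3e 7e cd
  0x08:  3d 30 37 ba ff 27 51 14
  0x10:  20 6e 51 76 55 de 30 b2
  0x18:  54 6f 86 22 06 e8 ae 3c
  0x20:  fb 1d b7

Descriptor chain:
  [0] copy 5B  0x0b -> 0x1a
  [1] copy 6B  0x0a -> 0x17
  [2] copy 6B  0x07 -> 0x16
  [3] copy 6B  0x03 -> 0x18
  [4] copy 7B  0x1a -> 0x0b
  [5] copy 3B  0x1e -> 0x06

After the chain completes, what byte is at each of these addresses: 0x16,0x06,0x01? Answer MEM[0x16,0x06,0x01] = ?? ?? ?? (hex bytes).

MEM[0x16,0x06,0x01] = cd 14 af

D0: mem[0x1a..0x1e] <- [ba ff 27 51 14]
D1: mem[0x17..0x1c] <- [37 ba ff 27 51 14]
D2: mem[0x16..0x1b] <- [cd 3d 30 37 ba ff]
D3: mem[0x18..0x1d] <- [25 de 3e 7e cd 3d]
D4: mem[0x0b..0x11] <- [3e 7e cd 3d 14 3c fb]
D5: mem[0x06..0x08] <- [14 3c fb]
query mem[0x16]=0xcd, mem[0x06]=0x14, mem[0x01]=0xaf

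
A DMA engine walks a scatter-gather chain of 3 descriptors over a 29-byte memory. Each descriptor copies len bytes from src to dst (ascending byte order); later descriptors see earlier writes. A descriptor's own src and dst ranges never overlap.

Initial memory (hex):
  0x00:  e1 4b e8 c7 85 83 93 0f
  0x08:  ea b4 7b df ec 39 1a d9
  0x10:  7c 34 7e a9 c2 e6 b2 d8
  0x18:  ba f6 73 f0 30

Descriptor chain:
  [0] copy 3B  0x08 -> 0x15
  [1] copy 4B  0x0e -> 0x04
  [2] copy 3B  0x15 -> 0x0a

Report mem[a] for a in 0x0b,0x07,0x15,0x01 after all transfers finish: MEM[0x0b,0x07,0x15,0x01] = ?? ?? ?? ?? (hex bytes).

MEM[0x0b,0x07,0x15,0x01] = b4 34 ea 4b

  after D0: wrote 3B at 0x15 = eab47b
  after D1: wrote 4B at 0x04 = 1ad97c34
  after D2: wrote 3B at 0x0a = eab47b
query mem[0x0b]=0xb4, mem[0x07]=0x34, mem[0x15]=0xea, mem[0x01]=0x4b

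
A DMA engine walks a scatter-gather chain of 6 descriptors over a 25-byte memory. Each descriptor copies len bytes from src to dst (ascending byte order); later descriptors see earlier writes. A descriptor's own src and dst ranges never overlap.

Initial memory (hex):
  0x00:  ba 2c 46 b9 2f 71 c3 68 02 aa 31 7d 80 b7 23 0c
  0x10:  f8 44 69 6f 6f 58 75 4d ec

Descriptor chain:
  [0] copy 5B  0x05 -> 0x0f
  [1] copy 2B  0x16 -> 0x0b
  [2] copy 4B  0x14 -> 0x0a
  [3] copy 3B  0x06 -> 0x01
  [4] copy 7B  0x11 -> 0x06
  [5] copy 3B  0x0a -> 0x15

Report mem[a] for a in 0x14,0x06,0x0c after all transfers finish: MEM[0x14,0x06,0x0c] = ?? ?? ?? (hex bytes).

[0] 0x05->0x0f len=5 : 71 c3 68 02 aa
[1] 0x16->0x0b len=2 : 75 4d
[2] 0x14->0x0a len=4 : 6f 58 75 4d
[3] 0x06->0x01 len=3 : c3 68 02
[4] 0x11->0x06 len=7 : 68 02 aa 6f 58 75 4d
[5] 0x0a->0x15 len=3 : 58 75 4d
query mem[0x14]=0x6f, mem[0x06]=0x68, mem[0x0c]=0x4d

MEM[0x14,0x06,0x0c] = 6f 68 4d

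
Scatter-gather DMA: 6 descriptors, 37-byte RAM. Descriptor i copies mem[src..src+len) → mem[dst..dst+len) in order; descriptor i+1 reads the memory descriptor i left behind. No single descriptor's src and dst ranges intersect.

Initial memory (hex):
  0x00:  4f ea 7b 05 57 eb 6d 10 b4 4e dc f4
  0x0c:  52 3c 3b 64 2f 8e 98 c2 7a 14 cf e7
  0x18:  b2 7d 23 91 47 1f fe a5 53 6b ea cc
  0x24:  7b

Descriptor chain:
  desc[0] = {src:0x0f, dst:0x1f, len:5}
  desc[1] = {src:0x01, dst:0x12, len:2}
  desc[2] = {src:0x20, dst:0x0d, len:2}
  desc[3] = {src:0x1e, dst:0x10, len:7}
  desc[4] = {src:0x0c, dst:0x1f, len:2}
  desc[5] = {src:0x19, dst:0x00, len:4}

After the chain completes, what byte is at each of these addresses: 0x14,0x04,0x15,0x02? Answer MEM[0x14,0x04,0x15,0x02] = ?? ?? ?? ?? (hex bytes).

D0: mem[0x1f..0x23] <- [64 2f 8e 98 c2]
D1: mem[0x12..0x13] <- [ea 7b]
D2: mem[0x0d..0x0e] <- [2f 8e]
D3: mem[0x10..0x16] <- [fe 64 2f 8e 98 c2 7b]
D4: mem[0x1f..0x20] <- [52 2f]
D5: mem[0x00..0x03] <- [7d 23 91 47]
query mem[0x14]=0x98, mem[0x04]=0x57, mem[0x15]=0xc2, mem[0x02]=0x91

MEM[0x14,0x04,0x15,0x02] = 98 57 c2 91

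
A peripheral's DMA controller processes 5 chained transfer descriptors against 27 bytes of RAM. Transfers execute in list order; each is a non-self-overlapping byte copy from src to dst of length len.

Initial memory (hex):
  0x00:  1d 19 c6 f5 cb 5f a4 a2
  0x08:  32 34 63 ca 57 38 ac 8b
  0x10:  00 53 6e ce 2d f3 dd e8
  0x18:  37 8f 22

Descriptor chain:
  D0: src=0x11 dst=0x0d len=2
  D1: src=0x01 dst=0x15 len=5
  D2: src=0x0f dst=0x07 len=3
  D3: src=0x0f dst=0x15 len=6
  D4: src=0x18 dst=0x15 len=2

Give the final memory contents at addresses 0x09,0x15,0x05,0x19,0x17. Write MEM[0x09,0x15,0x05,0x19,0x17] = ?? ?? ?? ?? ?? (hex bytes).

MEM[0x09,0x15,0x05,0x19,0x17] = 53 6e 5f ce 53

  after D0: wrote 2B at 0x0d = 536e
  after D1: wrote 5B at 0x15 = 19c6f5cb5f
  after D2: wrote 3B at 0x07 = 8b0053
  after D3: wrote 6B at 0x15 = 8b00536ece2d
  after D4: wrote 2B at 0x15 = 6ece
query mem[0x09]=0x53, mem[0x15]=0x6e, mem[0x05]=0x5f, mem[0x19]=0xce, mem[0x17]=0x53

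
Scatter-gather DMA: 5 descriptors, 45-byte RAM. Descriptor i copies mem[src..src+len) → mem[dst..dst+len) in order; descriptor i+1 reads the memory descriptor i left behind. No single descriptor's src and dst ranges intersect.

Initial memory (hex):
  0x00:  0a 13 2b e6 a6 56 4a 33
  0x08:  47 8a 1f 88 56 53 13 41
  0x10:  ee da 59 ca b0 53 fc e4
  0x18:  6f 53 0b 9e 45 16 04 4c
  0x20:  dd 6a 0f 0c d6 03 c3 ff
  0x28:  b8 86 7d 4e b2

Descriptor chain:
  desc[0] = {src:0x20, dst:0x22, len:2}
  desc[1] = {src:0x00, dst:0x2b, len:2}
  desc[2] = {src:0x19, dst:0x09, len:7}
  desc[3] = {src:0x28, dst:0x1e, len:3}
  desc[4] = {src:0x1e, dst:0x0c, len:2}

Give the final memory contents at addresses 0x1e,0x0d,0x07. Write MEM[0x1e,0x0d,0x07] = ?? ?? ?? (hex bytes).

#0 dst[0x22+2] := {0xdd,0x6a}
#1 dst[0x2b+2] := {0x0a,0x13}
#2 dst[0x09+7] := {0x53,0x0b,0x9e,0x45,0x16,0x04,0x4c}
#3 dst[0x1e+3] := {0xb8,0x86,0x7d}
#4 dst[0x0c+2] := {0xb8,0x86}
query mem[0x1e]=0xb8, mem[0x0d]=0x86, mem[0x07]=0x33

MEM[0x1e,0x0d,0x07] = b8 86 33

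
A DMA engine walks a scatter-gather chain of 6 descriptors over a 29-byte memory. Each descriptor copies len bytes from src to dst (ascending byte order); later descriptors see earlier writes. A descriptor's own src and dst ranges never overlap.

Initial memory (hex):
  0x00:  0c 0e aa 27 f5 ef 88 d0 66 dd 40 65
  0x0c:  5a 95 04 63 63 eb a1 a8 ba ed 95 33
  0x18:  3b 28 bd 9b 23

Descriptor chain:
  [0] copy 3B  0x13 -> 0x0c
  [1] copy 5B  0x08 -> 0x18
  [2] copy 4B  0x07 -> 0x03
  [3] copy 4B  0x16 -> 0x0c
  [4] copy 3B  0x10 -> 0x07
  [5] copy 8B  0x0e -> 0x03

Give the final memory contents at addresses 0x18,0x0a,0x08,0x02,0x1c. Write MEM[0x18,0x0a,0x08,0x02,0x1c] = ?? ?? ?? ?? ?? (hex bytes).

D0: mem[0x0c..0x0e] <- [a8 ba ed]
D1: mem[0x18..0x1c] <- [66 dd 40 65 a8]
D2: mem[0x03..0x06] <- [d0 66 dd 40]
D3: mem[0x0c..0x0f] <- [95 33 66 dd]
D4: mem[0x07..0x09] <- [63 eb a1]
D5: mem[0x03..0x0a] <- [66 dd 63 eb a1 a8 ba ed]
query mem[0x18]=0x66, mem[0x0a]=0xed, mem[0x08]=0xa8, mem[0x02]=0xaa, mem[0x1c]=0xa8

MEM[0x18,0x0a,0x08,0x02,0x1c] = 66 ed a8 aa a8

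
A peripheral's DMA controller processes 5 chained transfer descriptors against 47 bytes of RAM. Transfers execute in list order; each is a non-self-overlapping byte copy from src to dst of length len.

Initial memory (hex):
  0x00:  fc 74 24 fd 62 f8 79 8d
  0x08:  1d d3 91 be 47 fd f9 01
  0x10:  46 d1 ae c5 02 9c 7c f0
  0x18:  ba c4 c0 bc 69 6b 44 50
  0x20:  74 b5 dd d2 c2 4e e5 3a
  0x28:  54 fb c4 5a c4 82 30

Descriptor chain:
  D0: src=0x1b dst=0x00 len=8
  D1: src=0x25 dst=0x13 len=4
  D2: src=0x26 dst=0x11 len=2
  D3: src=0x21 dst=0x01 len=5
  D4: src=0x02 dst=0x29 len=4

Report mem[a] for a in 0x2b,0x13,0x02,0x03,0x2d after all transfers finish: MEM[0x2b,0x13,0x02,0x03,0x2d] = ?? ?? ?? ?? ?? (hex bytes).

MEM[0x2b,0x13,0x02,0x03,0x2d] = c2 4e dd d2 82

D0: mem[0x00..0x07] <- [bc 69 6b 44 50 74 b5 dd]
D1: mem[0x13..0x16] <- [4e e5 3a 54]
D2: mem[0x11..0x12] <- [e5 3a]
D3: mem[0x01..0x05] <- [b5 dd d2 c2 4e]
D4: mem[0x29..0x2c] <- [dd d2 c2 4e]
query mem[0x2b]=0xc2, mem[0x13]=0x4e, mem[0x02]=0xdd, mem[0x03]=0xd2, mem[0x2d]=0x82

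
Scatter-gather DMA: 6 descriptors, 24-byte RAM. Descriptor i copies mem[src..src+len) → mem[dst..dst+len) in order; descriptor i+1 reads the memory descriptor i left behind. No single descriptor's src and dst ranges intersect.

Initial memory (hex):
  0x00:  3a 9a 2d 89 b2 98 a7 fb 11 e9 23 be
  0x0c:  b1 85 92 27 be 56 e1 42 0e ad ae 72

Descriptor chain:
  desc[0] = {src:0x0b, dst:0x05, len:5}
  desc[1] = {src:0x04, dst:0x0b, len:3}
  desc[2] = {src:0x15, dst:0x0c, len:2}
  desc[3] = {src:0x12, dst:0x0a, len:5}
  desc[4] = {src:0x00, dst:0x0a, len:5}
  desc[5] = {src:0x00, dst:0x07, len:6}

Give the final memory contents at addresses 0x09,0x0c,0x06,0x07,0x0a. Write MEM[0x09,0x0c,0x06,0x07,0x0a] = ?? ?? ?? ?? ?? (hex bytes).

#0 dst[0x05+5] := {0xbe,0xb1,0x85,0x92,0x27}
#1 dst[0x0b+3] := {0xb2,0xbe,0xb1}
#2 dst[0x0c+2] := {0xad,0xae}
#3 dst[0x0a+5] := {0xe1,0x42,0x0e,0xad,0xae}
#4 dst[0x0a+5] := {0x3a,0x9a,0x2d,0x89,0xb2}
#5 dst[0x07+6] := {0x3a,0x9a,0x2d,0x89,0xb2,0xbe}
query mem[0x09]=0x2d, mem[0x0c]=0xbe, mem[0x06]=0xb1, mem[0x07]=0x3a, mem[0x0a]=0x89

MEM[0x09,0x0c,0x06,0x07,0x0a] = 2d be b1 3a 89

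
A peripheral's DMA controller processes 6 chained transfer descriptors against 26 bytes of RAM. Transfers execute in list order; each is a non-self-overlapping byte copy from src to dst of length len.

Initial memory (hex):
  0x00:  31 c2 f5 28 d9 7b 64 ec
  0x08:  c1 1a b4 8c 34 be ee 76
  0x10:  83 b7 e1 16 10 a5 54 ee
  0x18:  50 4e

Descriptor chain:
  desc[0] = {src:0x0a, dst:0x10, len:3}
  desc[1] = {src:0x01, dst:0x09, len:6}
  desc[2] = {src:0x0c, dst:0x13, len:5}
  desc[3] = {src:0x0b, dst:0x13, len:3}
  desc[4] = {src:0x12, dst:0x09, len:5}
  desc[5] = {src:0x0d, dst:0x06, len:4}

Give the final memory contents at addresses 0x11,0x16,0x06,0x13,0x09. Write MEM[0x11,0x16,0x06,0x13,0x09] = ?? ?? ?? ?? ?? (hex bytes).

D0: mem[0x10..0x12] <- [b4 8c 34]
D1: mem[0x09..0x0e] <- [c2 f5 28 d9 7b 64]
D2: mem[0x13..0x17] <- [d9 7b 64 76 b4]
D3: mem[0x13..0x15] <- [28 d9 7b]
D4: mem[0x09..0x0d] <- [34 28 d9 7b 76]
D5: mem[0x06..0x09] <- [76 64 76 b4]
query mem[0x11]=0x8c, mem[0x16]=0x76, mem[0x06]=0x76, mem[0x13]=0x28, mem[0x09]=0xb4

MEM[0x11,0x16,0x06,0x13,0x09] = 8c 76 76 28 b4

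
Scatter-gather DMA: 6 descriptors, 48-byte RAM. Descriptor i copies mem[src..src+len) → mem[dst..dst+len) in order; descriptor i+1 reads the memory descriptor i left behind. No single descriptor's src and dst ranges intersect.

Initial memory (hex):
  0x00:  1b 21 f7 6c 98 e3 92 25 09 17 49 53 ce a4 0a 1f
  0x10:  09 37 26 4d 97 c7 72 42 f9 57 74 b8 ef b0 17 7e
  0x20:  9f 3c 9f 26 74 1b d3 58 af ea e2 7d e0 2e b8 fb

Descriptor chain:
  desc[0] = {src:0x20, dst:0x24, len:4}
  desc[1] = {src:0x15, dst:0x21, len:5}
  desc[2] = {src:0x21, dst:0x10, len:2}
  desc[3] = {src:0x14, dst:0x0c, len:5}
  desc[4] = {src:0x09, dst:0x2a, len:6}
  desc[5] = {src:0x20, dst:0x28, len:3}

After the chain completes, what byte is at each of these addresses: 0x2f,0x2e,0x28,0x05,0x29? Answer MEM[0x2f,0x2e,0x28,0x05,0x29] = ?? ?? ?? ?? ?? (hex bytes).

MEM[0x2f,0x2e,0x28,0x05,0x29] = 72 c7 9f e3 c7

#0 dst[0x24+4] := {0x9f,0x3c,0x9f,0x26}
#1 dst[0x21+5] := {0xc7,0x72,0x42,0xf9,0x57}
#2 dst[0x10+2] := {0xc7,0x72}
#3 dst[0x0c+5] := {0x97,0xc7,0x72,0x42,0xf9}
#4 dst[0x2a+6] := {0x17,0x49,0x53,0x97,0xc7,0x72}
#5 dst[0x28+3] := {0x9f,0xc7,0x72}
query mem[0x2f]=0x72, mem[0x2e]=0xc7, mem[0x28]=0x9f, mem[0x05]=0xe3, mem[0x29]=0xc7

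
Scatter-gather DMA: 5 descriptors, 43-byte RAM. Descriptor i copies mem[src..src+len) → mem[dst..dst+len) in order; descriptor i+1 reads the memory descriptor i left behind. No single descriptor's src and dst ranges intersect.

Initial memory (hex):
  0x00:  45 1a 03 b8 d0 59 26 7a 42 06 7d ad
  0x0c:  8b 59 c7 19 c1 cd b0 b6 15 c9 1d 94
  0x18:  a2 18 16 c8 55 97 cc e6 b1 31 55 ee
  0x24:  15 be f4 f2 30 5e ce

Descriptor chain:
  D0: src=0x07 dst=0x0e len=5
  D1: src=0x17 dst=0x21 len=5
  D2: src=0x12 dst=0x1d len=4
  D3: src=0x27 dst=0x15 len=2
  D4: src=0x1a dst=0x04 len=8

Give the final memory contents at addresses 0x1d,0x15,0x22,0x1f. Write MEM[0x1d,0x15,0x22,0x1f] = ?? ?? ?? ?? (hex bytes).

#0 dst[0x0e+5] := {0x7a,0x42,0x06,0x7d,0xad}
#1 dst[0x21+5] := {0x94,0xa2,0x18,0x16,0xc8}
#2 dst[0x1d+4] := {0xad,0xb6,0x15,0xc9}
#3 dst[0x15+2] := {0xf2,0x30}
#4 dst[0x04+8] := {0x16,0xc8,0x55,0xad,0xb6,0x15,0xc9,0x94}
query mem[0x1d]=0xad, mem[0x15]=0xf2, mem[0x22]=0xa2, mem[0x1f]=0x15

MEM[0x1d,0x15,0x22,0x1f] = ad f2 a2 15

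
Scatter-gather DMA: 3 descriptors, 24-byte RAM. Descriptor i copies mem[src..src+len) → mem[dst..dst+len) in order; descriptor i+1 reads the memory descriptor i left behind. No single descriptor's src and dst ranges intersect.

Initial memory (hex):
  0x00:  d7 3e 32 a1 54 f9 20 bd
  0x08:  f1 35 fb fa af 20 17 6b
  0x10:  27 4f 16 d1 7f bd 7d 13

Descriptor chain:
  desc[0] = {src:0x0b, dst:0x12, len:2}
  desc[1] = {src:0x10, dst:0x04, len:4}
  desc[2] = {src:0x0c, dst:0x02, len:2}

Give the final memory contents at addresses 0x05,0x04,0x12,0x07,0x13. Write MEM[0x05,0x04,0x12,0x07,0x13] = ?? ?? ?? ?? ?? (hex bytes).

MEM[0x05,0x04,0x12,0x07,0x13] = 4f 27 fa af af

D0: mem[0x12..0x13] <- [fa af]
D1: mem[0x04..0x07] <- [27 4f fa af]
D2: mem[0x02..0x03] <- [af 20]
query mem[0x05]=0x4f, mem[0x04]=0x27, mem[0x12]=0xfa, mem[0x07]=0xaf, mem[0x13]=0xaf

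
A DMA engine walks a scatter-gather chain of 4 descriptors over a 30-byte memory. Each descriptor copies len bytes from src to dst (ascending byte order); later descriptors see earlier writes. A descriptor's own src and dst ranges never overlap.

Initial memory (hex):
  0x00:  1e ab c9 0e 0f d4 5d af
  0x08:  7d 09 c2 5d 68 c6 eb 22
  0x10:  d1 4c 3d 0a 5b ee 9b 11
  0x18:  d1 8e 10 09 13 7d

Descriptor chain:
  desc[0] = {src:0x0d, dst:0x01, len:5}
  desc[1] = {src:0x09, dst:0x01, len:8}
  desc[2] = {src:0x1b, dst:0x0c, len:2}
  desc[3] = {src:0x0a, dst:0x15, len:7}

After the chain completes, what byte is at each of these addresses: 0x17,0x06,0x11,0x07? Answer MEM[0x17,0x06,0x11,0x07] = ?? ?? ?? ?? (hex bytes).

MEM[0x17,0x06,0x11,0x07] = 09 eb 4c 22

  after D0: wrote 5B at 0x01 = c6eb22d14c
  after D1: wrote 8B at 0x01 = 09c25d68c6eb22d1
  after D2: wrote 2B at 0x0c = 0913
  after D3: wrote 7B at 0x15 = c25d0913eb22d1
query mem[0x17]=0x09, mem[0x06]=0xeb, mem[0x11]=0x4c, mem[0x07]=0x22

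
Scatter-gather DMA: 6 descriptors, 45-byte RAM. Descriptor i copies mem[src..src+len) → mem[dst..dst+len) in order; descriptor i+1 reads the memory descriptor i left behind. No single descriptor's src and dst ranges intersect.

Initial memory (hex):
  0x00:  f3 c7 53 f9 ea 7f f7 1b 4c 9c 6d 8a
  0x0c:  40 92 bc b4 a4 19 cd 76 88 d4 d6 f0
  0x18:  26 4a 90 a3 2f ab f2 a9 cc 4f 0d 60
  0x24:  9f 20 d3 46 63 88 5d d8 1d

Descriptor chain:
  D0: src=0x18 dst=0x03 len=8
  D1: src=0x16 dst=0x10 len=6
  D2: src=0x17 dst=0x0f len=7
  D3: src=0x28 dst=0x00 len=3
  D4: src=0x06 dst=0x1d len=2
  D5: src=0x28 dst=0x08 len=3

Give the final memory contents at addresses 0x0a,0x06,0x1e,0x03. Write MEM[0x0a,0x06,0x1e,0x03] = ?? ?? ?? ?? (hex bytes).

[0] 0x18->0x03 len=8 : 26 4a 90 a3 2f ab f2 a9
[1] 0x16->0x10 len=6 : d6 f0 26 4a 90 a3
[2] 0x17->0x0f len=7 : f0 26 4a 90 a3 2f ab
[3] 0x28->0x00 len=3 : 63 88 5d
[4] 0x06->0x1d len=2 : a3 2f
[5] 0x28->0x08 len=3 : 63 88 5d
query mem[0x0a]=0x5d, mem[0x06]=0xa3, mem[0x1e]=0x2f, mem[0x03]=0x26

MEM[0x0a,0x06,0x1e,0x03] = 5d a3 2f 26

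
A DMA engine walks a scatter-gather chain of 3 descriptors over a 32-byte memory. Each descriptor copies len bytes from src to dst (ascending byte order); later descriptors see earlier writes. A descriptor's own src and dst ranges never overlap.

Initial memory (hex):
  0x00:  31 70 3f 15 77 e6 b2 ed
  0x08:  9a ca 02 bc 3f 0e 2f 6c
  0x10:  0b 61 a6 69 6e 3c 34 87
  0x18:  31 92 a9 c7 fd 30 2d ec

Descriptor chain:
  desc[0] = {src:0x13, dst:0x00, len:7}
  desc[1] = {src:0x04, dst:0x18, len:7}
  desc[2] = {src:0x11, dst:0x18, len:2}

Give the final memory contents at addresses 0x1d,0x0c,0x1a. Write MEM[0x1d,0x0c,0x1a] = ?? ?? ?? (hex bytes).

MEM[0x1d,0x0c,0x1a] = ca 3f 92

[0] 0x13->0x00 len=7 : 69 6e 3c 34 87 31 92
[1] 0x04->0x18 len=7 : 87 31 92 ed 9a ca 02
[2] 0x11->0x18 len=2 : 61 a6
query mem[0x1d]=0xca, mem[0x0c]=0x3f, mem[0x1a]=0x92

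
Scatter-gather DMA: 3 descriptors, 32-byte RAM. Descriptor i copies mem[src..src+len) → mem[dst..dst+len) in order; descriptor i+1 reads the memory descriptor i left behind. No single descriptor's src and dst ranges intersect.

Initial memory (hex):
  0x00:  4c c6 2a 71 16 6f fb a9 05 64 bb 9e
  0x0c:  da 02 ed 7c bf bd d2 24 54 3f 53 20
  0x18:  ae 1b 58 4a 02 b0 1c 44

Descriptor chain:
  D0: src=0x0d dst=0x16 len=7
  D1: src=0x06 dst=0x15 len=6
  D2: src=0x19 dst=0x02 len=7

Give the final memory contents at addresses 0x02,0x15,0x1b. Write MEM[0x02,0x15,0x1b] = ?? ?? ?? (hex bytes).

D0: mem[0x16..0x1c] <- [02 ed 7c bf bd d2 24]
D1: mem[0x15..0x1a] <- [fb a9 05 64 bb 9e]
D2: mem[0x02..0x08] <- [bb 9e d2 24 b0 1c 44]
query mem[0x02]=0xbb, mem[0x15]=0xfb, mem[0x1b]=0xd2

MEM[0x02,0x15,0x1b] = bb fb d2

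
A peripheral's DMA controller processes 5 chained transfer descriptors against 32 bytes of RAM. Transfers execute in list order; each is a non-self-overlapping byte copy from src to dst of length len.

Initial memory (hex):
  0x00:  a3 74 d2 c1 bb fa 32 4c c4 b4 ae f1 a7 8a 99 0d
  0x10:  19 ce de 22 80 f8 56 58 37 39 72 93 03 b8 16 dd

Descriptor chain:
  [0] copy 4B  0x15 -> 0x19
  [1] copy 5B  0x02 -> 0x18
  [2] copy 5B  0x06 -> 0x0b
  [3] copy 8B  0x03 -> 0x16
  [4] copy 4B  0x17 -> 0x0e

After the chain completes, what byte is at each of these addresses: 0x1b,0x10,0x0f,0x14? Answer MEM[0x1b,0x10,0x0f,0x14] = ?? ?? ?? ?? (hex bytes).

MEM[0x1b,0x10,0x0f,0x14] = c4 32 fa 80

  after D0: wrote 4B at 0x19 = f8565837
  after D1: wrote 5B at 0x18 = d2c1bbfa32
  after D2: wrote 5B at 0x0b = 324cc4b4ae
  after D3: wrote 8B at 0x16 = c1bbfa324cc4b4ae
  after D4: wrote 4B at 0x0e = bbfa324c
query mem[0x1b]=0xc4, mem[0x10]=0x32, mem[0x0f]=0xfa, mem[0x14]=0x80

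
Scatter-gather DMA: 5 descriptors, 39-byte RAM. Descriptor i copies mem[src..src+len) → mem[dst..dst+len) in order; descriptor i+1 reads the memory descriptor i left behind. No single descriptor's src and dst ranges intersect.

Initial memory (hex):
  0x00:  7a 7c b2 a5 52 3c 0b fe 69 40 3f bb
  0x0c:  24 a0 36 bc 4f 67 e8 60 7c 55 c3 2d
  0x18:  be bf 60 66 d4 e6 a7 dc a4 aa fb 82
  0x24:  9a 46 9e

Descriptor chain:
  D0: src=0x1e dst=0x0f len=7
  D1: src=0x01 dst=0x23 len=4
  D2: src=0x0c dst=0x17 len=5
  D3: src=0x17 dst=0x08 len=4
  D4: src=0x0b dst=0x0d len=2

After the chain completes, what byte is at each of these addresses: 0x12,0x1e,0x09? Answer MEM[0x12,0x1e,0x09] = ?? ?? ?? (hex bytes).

  after D0: wrote 7B at 0x0f = a7dca4aafb829a
  after D1: wrote 4B at 0x23 = 7cb2a552
  after D2: wrote 5B at 0x17 = 24a036a7dc
  after D3: wrote 4B at 0x08 = 24a036a7
  after D4: wrote 2B at 0x0d = a724
query mem[0x12]=0xaa, mem[0x1e]=0xa7, mem[0x09]=0xa0

MEM[0x12,0x1e,0x09] = aa a7 a0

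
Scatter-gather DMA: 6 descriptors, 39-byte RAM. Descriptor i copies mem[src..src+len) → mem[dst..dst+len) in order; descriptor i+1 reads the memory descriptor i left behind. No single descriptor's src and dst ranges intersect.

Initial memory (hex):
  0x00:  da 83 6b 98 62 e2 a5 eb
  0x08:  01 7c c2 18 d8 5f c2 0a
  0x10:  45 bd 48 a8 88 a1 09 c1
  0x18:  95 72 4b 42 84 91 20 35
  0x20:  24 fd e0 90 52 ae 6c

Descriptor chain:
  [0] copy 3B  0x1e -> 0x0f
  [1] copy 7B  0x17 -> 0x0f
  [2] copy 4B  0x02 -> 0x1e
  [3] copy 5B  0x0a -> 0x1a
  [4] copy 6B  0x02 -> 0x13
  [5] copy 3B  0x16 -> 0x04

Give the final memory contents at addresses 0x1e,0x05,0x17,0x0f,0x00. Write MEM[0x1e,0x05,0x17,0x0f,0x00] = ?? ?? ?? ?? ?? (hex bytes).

#0 dst[0x0f+3] := {0x20,0x35,0x24}
#1 dst[0x0f+7] := {0xc1,0x95,0x72,0x4b,0x42,0x84,0x91}
#2 dst[0x1e+4] := {0x6b,0x98,0x62,0xe2}
#3 dst[0x1a+5] := {0xc2,0x18,0xd8,0x5f,0xc2}
#4 dst[0x13+6] := {0x6b,0x98,0x62,0xe2,0xa5,0xeb}
#5 dst[0x04+3] := {0xe2,0xa5,0xeb}
query mem[0x1e]=0xc2, mem[0x05]=0xa5, mem[0x17]=0xa5, mem[0x0f]=0xc1, mem[0x00]=0xda

MEM[0x1e,0x05,0x17,0x0f,0x00] = c2 a5 a5 c1 da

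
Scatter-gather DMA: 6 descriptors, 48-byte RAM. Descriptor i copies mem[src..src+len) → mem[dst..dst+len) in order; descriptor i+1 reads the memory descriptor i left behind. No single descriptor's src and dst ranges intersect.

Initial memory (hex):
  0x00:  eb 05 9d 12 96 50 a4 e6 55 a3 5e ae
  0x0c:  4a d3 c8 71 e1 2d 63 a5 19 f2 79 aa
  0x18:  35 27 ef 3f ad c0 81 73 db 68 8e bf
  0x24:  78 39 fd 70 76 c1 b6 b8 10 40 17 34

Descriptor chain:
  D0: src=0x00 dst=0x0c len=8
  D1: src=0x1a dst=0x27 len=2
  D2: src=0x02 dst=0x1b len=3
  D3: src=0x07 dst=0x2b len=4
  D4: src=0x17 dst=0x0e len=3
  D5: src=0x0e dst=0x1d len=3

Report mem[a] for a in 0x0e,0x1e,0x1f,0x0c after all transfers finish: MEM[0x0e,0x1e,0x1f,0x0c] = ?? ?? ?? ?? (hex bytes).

#0 dst[0x0c+8] := {0xeb,0x05,0x9d,0x12,0x96,0x50,0xa4,0xe6}
#1 dst[0x27+2] := {0xef,0x3f}
#2 dst[0x1b+3] := {0x9d,0x12,0x96}
#3 dst[0x2b+4] := {0xe6,0x55,0xa3,0x5e}
#4 dst[0x0e+3] := {0xaa,0x35,0x27}
#5 dst[0x1d+3] := {0xaa,0x35,0x27}
query mem[0x0e]=0xaa, mem[0x1e]=0x35, mem[0x1f]=0x27, mem[0x0c]=0xeb

MEM[0x0e,0x1e,0x1f,0x0c] = aa 35 27 eb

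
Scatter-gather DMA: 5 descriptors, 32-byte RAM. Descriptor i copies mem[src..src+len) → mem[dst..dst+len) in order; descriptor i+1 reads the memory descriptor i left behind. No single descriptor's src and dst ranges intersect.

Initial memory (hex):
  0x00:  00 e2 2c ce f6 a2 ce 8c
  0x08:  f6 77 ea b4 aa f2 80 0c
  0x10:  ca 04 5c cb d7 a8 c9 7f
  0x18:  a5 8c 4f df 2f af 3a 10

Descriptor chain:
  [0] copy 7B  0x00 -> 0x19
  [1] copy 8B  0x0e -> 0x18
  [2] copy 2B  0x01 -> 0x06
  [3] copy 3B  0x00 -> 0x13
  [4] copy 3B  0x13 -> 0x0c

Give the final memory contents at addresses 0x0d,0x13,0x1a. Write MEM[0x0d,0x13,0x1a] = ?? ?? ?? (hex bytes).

MEM[0x0d,0x13,0x1a] = e2 00 ca

#0 dst[0x19+7] := {0x00,0xe2,0x2c,0xce,0xf6,0xa2,0xce}
#1 dst[0x18+8] := {0x80,0x0c,0xca,0x04,0x5c,0xcb,0xd7,0xa8}
#2 dst[0x06+2] := {0xe2,0x2c}
#3 dst[0x13+3] := {0x00,0xe2,0x2c}
#4 dst[0x0c+3] := {0x00,0xe2,0x2c}
query mem[0x0d]=0xe2, mem[0x13]=0x00, mem[0x1a]=0xca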